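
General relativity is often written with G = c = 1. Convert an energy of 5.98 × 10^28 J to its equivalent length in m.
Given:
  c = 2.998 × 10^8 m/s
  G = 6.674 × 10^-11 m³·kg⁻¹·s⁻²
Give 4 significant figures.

Energy → length via G/c⁴.
5.98 × 10^28 J × (G/c⁴) = 4.940 × 10^-16 m

4.940 × 10^-16 m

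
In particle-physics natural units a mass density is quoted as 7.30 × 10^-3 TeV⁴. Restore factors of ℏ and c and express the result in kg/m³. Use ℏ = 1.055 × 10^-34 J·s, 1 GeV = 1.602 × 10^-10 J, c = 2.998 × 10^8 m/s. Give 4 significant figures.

Mass density is [E]/(c²[L]³) = [E]⁴/(ℏ³c⁵).
1 GeV⁴ → 1/(ℏ³c⁵) × (1 GeV in J)⁴ = 2.316 × 10^20 kg/m³.
Convert the energy scale: 7.30 × 10^-3 TeV⁴ = 7.30 × 10^9 GeV⁴.
Result: 7.30 × 10^9 × 2.316 × 10^20 = 1.691 × 10^30 kg/m³.

1.691 × 10^30 kg/m³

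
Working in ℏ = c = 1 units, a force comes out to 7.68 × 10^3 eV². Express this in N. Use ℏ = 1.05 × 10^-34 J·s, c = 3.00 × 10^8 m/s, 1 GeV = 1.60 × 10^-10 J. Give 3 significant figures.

6.24 × 10^-9 N

Force is [E]/[L] = [E]²/(ℏc); restore (ℏc)⁻¹.
1 GeV² → 1/(ℏc) × (1 GeV in J)² = 8.13 × 10^5 N.
Convert the energy scale: 7.68 × 10^3 eV² = 7.68 × 10^-15 GeV².
Result: 7.68 × 10^-15 × 8.13 × 10^5 = 6.24 × 10^-9 N.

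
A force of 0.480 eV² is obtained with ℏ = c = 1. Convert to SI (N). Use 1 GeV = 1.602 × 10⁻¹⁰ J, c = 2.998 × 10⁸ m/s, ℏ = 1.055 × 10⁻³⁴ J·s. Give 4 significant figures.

Force is [E]/[L] = [E]²/(ℏc); restore (ℏc)⁻¹.
1 GeV² → 1/(ℏc) × (1 GeV in J)² = 8.114 × 10⁵ N.
Convert the energy scale: 0.480 eV² = 4.80 × 10⁻¹⁹ GeV².
Result: 4.80 × 10⁻¹⁹ × 8.114 × 10⁵ = 3.895 × 10⁻¹³ N.

3.895 × 10⁻¹³ N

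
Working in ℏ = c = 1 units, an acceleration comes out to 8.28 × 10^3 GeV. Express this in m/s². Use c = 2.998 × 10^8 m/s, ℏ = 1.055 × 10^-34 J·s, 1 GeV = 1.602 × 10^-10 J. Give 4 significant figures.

3.769 × 10^36 m/s²

Acceleration is [L]/[T]² = c·[E]/ℏ.
1 GeV → c/ℏ × (1 GeV in J) = 4.552 × 10^32 m/s².
Result: 8.28 × 10^3 × 4.552 × 10^32 = 3.769 × 10^36 m/s².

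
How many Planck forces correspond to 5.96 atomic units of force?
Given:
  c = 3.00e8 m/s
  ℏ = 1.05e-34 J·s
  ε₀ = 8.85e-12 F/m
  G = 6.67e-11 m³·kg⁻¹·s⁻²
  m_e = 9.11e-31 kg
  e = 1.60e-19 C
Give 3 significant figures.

atomic unit of force: F_au = E_h/a₀ = m_e²e⁶/((4πε₀)³ℏ⁴) = 8.33e-8 N
Planck force: F_P = c⁴/G = 1.21e44 N
5.96 × 8.33e-8 / 1.21e44 = 4.09e-51

4.09e-51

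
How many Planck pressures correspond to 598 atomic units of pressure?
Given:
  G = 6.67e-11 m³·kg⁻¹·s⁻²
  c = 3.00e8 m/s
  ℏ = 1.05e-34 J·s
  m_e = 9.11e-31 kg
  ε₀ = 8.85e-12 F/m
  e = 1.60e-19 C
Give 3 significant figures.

3.85e-98

atomic unit of pressure: P_au = E_h/a₀³ = m_e⁴e¹⁰/((4πε₀)⁵ℏ⁸) = 3.01e13 Pa
Planck pressure: p_P = c⁷/(ℏG²) = 4.68e113 Pa
598 × 3.01e13 / 4.68e113 = 3.85e-98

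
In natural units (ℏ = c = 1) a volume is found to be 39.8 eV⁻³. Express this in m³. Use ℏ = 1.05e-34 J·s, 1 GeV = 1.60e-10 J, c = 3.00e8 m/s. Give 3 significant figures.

Volume is [L]³ = [E]⁻³·(ℏc)³.
1 GeV⁻³ → (ℏc)³ × (1 GeV in J)⁻³ = 7.63e-48 m³.
Convert the energy scale: 39.8 eV⁻³ = 3.98e28 GeV⁻³.
Result: 3.98e28 × 7.63e-48 = 3.04e-19 m³.

3.04e-19 m³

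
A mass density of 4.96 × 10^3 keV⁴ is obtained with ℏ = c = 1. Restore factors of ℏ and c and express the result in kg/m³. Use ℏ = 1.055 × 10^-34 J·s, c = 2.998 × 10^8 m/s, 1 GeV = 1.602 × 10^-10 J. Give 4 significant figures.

Mass density is [E]/(c²[L]³) = [E]⁴/(ℏ³c⁵).
1 GeV⁴ → 1/(ℏ³c⁵) × (1 GeV in J)⁴ = 2.316 × 10^20 kg/m³.
Convert the energy scale: 4.96 × 10^3 keV⁴ = 4.96 × 10^-21 GeV⁴.
Result: 4.96 × 10^-21 × 2.316 × 10^20 = 1.149 kg/m³.

1.149 kg/m³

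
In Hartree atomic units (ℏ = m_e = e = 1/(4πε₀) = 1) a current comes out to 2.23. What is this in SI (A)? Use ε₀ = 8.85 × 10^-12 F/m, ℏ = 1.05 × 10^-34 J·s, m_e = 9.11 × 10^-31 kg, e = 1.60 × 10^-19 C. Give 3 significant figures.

One atomic unit of electric current: I_au = e E_h/ℏ = m_e e⁵/((4πε₀)²ℏ³) = 6.67 × 10^-3 A.
2.23 × 6.67 × 10^-3 A = 0.0149 A

0.0149 A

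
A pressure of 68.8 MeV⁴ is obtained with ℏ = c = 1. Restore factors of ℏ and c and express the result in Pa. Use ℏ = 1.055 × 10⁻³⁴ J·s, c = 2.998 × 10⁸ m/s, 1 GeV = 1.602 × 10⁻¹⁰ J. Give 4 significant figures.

1.432 × 10²⁷ Pa

Pressure is [E]/[L]³ = [E]⁴/(ℏc)³.
1 GeV⁴ → 1/(ℏc)³ × (1 GeV in J)⁴ = 2.082 × 10³⁷ Pa.
Convert the energy scale: 68.8 MeV⁴ = 6.88 × 10⁻¹¹ GeV⁴.
Result: 6.88 × 10⁻¹¹ × 2.082 × 10³⁷ = 1.432 × 10²⁷ Pa.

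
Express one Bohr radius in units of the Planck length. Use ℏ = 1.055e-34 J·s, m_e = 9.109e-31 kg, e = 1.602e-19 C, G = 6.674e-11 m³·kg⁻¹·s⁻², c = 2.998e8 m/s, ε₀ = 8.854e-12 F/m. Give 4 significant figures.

Bohr radius: a₀ = 4πε₀ℏ²/(m_e e²) = 5.297e-11 m
Planck length: ℓ_P = √(ℏG/c³) = 1.616e-35 m
ratio = 5.297e-11 / 1.616e-35 = 3.277e24

3.277e24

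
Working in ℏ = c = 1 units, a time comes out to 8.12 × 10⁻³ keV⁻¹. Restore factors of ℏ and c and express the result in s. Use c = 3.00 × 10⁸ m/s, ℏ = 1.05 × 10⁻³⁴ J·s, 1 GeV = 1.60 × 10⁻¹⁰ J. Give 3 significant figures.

A time is [E]⁻¹ in ℏ=c=1; restore one factor of ℏ.
1 GeV⁻¹ → ℏ × (1 GeV in J)⁻¹ = 6.56 × 10⁻²⁵ s.
Convert the energy scale: 8.12 × 10⁻³ keV⁻¹ = 8.12 × 10³ GeV⁻¹.
Result: 8.12 × 10³ × 6.56 × 10⁻²⁵ = 5.33 × 10⁻²¹ s.

5.33 × 10⁻²¹ s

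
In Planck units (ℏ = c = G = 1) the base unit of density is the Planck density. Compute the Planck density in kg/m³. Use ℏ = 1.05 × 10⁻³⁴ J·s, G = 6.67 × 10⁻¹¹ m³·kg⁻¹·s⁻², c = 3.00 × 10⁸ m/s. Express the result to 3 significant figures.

ρ_P = c⁵/(ℏG²)
  = 2.43 × 10⁴² / 4.67 × 10⁻⁵⁵
  = 5.20 × 10⁹⁶ kg/m³

5.20 × 10⁹⁶ kg/m³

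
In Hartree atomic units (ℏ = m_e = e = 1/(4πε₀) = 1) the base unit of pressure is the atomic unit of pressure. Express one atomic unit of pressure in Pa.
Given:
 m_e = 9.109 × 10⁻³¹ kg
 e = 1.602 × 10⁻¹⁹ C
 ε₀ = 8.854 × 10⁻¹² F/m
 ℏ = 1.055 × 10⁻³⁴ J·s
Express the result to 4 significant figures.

P_au = E_h/a₀³ = m_e⁴e¹⁰/((4πε₀)⁵ℏ⁸)
E_h = 4.354 × 10⁻¹⁸ J
a₀ = 5.297 × 10⁻¹¹ m
E_h/a₀³ = 2.929 × 10¹³ Pa

2.929 × 10¹³ Pa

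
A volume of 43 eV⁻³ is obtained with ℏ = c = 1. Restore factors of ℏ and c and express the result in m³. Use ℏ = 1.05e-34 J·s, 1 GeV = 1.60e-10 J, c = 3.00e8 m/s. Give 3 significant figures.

3.28e-19 m³

Volume is [L]³ = [E]⁻³·(ℏc)³.
1 GeV⁻³ → (ℏc)³ × (1 GeV in J)⁻³ = 7.63e-48 m³.
Convert the energy scale: 43 eV⁻³ = 4.30e28 GeV⁻³.
Result: 4.30e28 × 7.63e-48 = 3.28e-19 m³.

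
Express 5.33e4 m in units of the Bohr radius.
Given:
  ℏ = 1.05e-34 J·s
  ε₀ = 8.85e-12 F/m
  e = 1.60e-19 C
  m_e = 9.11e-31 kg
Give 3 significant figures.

1.01e15

Bohr radius: a₀ = 4πε₀ℏ²/(m_e e²) = 5.26e-11 m.
5.33e4 / 5.26e-11 = 1.01e15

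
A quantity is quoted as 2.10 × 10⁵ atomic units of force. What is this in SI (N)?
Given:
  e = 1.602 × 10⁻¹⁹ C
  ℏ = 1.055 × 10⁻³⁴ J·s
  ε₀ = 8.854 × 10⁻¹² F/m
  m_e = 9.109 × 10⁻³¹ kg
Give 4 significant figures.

0.01726 N

One atomic unit of force: F_au = E_h/a₀ = m_e²e⁶/((4πε₀)³ℏ⁴) = 8.220 × 10⁻⁸ N.
2.10 × 10⁵ × 8.220 × 10⁻⁸ N = 0.01726 N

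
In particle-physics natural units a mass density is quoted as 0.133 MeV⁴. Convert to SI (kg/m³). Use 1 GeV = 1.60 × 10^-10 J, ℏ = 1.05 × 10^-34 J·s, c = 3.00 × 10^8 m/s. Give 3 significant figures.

Mass density is [E]/(c²[L]³) = [E]⁴/(ℏ³c⁵).
1 GeV⁴ → 1/(ℏ³c⁵) × (1 GeV in J)⁴ = 2.33 × 10^20 kg/m³.
Convert the energy scale: 0.133 MeV⁴ = 1.33 × 10^-13 GeV⁴.
Result: 1.33 × 10^-13 × 2.33 × 10^20 = 3.10 × 10^7 kg/m³.

3.10 × 10^7 kg/m³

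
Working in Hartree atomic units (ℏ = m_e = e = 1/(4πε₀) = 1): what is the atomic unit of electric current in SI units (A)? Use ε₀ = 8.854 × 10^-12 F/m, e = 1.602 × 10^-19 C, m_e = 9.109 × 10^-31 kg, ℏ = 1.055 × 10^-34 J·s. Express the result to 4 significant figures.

6.612 × 10^-3 A

Dimensional analysis gives I_au = e E_h/ℏ = m_e e⁵/((4πε₀)²ℏ³).
E_h = 4.354 × 10^-18 J
e·E_h/ℏ = 6.612 × 10^-3 A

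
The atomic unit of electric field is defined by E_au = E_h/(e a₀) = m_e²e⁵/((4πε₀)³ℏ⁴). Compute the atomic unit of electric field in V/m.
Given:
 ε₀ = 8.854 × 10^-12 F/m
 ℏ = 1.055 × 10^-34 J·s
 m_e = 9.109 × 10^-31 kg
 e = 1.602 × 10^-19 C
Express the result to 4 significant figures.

E_au = E_h/(e a₀) = m_e²e⁵/((4πε₀)³ℏ⁴)
E_h = 4.354 × 10^-18 J
a₀ = 5.297 × 10^-11 m
E_h/(e·a₀) = 5.131 × 10^11 V/m

5.131 × 10^11 V/m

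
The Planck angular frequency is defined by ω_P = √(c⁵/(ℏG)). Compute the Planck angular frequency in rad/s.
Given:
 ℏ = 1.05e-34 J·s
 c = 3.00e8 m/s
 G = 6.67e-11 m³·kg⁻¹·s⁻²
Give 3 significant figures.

ω_P = √(c⁵/(ℏG))
  = √(3.47e86)
  = 1.86e43 rad/s

1.86e43 rad/s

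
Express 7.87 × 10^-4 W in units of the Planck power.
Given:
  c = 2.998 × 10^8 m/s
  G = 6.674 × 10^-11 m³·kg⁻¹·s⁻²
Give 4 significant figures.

2.169 × 10^-56

Planck power: P_P = c⁵/G = 3.629 × 10^52 W.
7.87 × 10^-4 / 3.629 × 10^52 = 2.169 × 10^-56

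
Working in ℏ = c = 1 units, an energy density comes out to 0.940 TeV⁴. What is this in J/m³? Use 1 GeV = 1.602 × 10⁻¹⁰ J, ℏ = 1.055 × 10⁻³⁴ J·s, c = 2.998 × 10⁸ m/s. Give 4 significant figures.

[E]/[L]³ = [E]⁴/(ℏc)³; restore (ℏc)⁻³.
1 GeV⁴ → 1/(ℏc)³ × (1 GeV in J)⁴ = 2.082 × 10³⁷ J/m³.
Convert the energy scale: 0.940 TeV⁴ = 9.40 × 10¹¹ GeV⁴.
Result: 9.40 × 10¹¹ × 2.082 × 10³⁷ = 1.957 × 10⁴⁹ J/m³.

1.957 × 10⁴⁹ J/m³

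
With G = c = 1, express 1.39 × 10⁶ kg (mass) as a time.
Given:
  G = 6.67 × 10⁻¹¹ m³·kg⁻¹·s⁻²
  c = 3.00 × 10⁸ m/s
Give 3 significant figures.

3.43 × 10⁻³⁰ s

Mass → time via G/c³.
1.39 × 10⁶ kg × (G/c³) = 3.43 × 10⁻³⁰ s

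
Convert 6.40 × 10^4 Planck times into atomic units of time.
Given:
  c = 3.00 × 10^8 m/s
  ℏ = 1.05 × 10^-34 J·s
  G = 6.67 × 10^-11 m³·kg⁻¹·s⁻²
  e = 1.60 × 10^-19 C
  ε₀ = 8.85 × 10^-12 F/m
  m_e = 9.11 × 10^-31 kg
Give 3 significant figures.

1.43 × 10^-22

Planck time: t_P = √(ℏG/c⁵) = 5.37 × 10^-44 s
atomic unit of time: τ_au = (4πε₀)²ℏ³/(m_e e⁴) = 2.40 × 10^-17 s
6.40 × 10^4 × 5.37 × 10^-44 / 2.40 × 10^-17 = 1.43 × 10^-22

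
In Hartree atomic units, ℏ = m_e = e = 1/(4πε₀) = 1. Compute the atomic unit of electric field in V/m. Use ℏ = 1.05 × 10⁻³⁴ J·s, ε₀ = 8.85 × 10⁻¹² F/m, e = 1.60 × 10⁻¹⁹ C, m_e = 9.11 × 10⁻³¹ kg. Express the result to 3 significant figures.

The unique combination of the constants set to 1 with dimensions of electric field is E_au = E_h/(e a₀) = m_e²e⁵/((4πε₀)³ℏ⁴).
E_h = 4.38 × 10⁻¹⁸ J
a₀ = 5.26 × 10⁻¹¹ m
E_h/(e·a₀) = 5.20 × 10¹¹ V/m

5.20 × 10¹¹ V/m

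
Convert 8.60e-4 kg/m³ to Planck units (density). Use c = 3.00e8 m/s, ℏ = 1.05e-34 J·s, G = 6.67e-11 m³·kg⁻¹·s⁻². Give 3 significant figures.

Planck density: ρ_P = c⁵/(ℏG²) = 5.20e96 kg/m³.
8.60e-4 / 5.20e96 = 1.65e-100

1.65e-100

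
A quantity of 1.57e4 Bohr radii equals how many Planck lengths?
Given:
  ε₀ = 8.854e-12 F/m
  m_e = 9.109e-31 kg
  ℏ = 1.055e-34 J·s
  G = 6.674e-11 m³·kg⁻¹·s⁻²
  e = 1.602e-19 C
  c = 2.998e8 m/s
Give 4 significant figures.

Bohr radius: a₀ = 4πε₀ℏ²/(m_e e²) = 5.297e-11 m
Planck length: ℓ_P = √(ℏG/c³) = 1.616e-35 m
1.57e4 × 5.297e-11 / 1.616e-35 = 5.145e28

5.145e28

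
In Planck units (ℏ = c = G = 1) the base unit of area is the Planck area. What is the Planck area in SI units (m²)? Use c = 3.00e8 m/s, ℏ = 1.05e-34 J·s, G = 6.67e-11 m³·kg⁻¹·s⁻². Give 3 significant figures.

2.59e-70 m²

A_P = ℏG/c³
  = 7.00e-45 / 2.70e25
  = 2.59e-70 m²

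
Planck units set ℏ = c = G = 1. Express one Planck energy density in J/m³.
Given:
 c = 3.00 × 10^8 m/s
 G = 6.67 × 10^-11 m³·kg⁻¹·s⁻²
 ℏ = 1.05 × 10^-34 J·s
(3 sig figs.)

From ℏ = c = G = 1 the energy density scale is u_P = c⁷/(ℏG²).
  = 2.19 × 10^59 / 4.67 × 10^-55
  = 4.68 × 10^113 J/m³

4.68 × 10^113 J/m³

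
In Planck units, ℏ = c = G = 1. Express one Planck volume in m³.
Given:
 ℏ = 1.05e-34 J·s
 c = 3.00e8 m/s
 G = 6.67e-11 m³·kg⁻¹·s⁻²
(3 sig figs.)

4.18e-105 m³

The unique combination of the constants set to 1 with dimensions of volume is V_P = (ℏG/c³)^(3/2).
  = √(1.75e-209)
  = 4.18e-105 m³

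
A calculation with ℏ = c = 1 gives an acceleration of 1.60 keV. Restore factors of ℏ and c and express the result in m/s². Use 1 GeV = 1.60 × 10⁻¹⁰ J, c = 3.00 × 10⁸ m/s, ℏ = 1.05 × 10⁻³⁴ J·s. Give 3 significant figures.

Acceleration is [L]/[T]² = c·[E]/ℏ.
1 GeV → c/ℏ × (1 GeV in J) = 4.57 × 10³² m/s².
Convert the energy scale: 1.60 keV = 1.60 × 10⁻⁶ GeV.
Result: 1.60 × 10⁻⁶ × 4.57 × 10³² = 7.31 × 10²⁶ m/s².

7.31 × 10²⁶ m/s²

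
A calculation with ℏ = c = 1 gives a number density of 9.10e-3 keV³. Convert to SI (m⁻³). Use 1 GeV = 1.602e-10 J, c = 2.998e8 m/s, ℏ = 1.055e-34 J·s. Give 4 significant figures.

1.182e27 m⁻³

Number density is [L]⁻³ = [E]³/(ℏc)³.
1 GeV³ → 1/(ℏc)³ × (1 GeV in J)³ = 1.299e47 m⁻³.
Convert the energy scale: 9.10e-3 keV³ = 9.10e-21 GeV³.
Result: 9.10e-21 × 1.299e47 = 1.182e27 m⁻³.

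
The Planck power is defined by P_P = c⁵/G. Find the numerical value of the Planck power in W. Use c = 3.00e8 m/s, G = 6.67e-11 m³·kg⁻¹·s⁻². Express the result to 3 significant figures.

P_P = c⁵/G
  = 2.43e42 / 6.67e-11
  = 3.64e52 W

3.64e52 W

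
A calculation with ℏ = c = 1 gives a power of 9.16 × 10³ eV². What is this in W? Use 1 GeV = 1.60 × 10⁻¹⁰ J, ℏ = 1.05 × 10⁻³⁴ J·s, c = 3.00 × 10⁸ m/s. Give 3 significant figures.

Power is [E]/[T] = [E]²/ℏ.
1 GeV² → 1/ℏ × (1 GeV in J)² = 2.44 × 10¹⁴ W.
Convert the energy scale: 9.16 × 10³ eV² = 9.16 × 10⁻¹⁵ GeV².
Result: 9.16 × 10⁻¹⁵ × 2.44 × 10¹⁴ = 2.23 W.

2.23 W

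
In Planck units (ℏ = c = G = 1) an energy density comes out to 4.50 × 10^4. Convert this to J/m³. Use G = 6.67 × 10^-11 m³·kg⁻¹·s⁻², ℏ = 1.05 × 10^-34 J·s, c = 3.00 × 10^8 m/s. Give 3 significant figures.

2.11 × 10^118 J/m³

One Planck energy density: u_P = c⁷/(ℏG²) = 4.68 × 10^113 J/m³.
4.50 × 10^4 × 4.68 × 10^113 J/m³ = 2.11 × 10^118 J/m³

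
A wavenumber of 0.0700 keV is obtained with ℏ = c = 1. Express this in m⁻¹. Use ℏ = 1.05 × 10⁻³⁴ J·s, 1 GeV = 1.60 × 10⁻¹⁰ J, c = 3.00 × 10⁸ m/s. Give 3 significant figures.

3.56 × 10⁸ m⁻¹

Inverse length is [E]/(ℏc).
1 GeV → 1/(ℏc) × (1 GeV in J) = 5.08 × 10¹⁵ m⁻¹.
Convert the energy scale: 0.0700 keV = 7.00 × 10⁻⁸ GeV.
Result: 7.00 × 10⁻⁸ × 5.08 × 10¹⁵ = 3.56 × 10⁸ m⁻¹.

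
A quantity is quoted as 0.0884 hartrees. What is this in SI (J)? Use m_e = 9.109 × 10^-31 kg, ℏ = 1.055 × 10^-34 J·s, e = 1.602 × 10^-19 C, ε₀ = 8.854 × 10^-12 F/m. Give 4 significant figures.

3.849 × 10^-19 J

One hartree: E_h = m_e e⁴/(4πε₀ℏ)² = 4.354 × 10^-18 J.
0.0884 × 4.354 × 10^-18 J = 3.849 × 10^-19 J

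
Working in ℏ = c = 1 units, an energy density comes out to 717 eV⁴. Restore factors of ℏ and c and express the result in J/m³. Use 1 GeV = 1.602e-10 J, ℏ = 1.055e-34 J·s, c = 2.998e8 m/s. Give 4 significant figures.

[E]/[L]³ = [E]⁴/(ℏc)³; restore (ℏc)⁻³.
1 GeV⁴ → 1/(ℏc)³ × (1 GeV in J)⁴ = 2.082e37 J/m³.
Convert the energy scale: 717 eV⁴ = 7.17e-34 GeV⁴.
Result: 7.17e-34 × 2.082e37 = 1.493e4 J/m³.

1.493e4 J/m³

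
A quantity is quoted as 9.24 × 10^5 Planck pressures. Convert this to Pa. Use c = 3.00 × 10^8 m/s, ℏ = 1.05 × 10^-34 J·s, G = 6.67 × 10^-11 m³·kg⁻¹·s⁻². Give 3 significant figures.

4.33 × 10^119 Pa

One Planck pressure: p_P = c⁷/(ℏG²) = 4.68 × 10^113 Pa.
9.24 × 10^5 × 4.68 × 10^113 Pa = 4.33 × 10^119 Pa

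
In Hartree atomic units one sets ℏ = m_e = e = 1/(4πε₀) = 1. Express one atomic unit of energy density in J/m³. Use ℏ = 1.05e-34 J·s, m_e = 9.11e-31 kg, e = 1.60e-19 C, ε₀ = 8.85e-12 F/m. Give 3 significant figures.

3.01e13 J/m³

u_au = E_h/a₀³ = m_e⁴e¹⁰/((4πε₀)⁵ℏ⁸)
E_h = 4.38e-18 J
a₀ = 5.26e-11 m
E_h/a₀³ = 3.01e13 J/m³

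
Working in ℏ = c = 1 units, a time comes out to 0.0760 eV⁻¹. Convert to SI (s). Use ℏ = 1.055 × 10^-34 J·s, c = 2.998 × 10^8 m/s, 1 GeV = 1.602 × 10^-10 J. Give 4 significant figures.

5.005 × 10^-17 s

A time is [E]⁻¹ in ℏ=c=1; restore one factor of ℏ.
1 GeV⁻¹ → ℏ × (1 GeV in J)⁻¹ = 6.586 × 10^-25 s.
Convert the energy scale: 0.0760 eV⁻¹ = 7.60 × 10^7 GeV⁻¹.
Result: 7.60 × 10^7 × 6.586 × 10^-25 = 5.005 × 10^-17 s.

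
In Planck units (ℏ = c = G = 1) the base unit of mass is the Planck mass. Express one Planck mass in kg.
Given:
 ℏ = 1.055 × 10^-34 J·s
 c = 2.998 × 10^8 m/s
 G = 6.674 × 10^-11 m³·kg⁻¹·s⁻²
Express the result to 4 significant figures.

2.177 × 10^-8 kg

m_P = √(ℏc/G)
  = √(4.739 × 10^-16)
  = 2.177 × 10^-8 kg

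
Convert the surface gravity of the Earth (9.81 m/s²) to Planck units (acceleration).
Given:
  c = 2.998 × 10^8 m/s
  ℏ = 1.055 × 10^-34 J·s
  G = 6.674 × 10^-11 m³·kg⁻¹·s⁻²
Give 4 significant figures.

Planck acceleration: a_P = √(c⁷/(ℏG)) = 5.560 × 10^51 m/s².
9.81 / 5.560 × 10^51 = 1.764 × 10^-51

1.764 × 10^-51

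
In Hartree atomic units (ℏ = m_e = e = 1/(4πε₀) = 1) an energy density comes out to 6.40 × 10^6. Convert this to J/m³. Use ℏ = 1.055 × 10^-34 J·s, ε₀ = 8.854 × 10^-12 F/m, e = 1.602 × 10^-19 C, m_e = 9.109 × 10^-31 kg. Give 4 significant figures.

One atomic unit of energy density: u_au = E_h/a₀³ = m_e⁴e¹⁰/((4πε₀)⁵ℏ⁸) = 2.929 × 10^13 J/m³.
6.40 × 10^6 × 2.929 × 10^13 J/m³ = 1.875 × 10^20 J/m³

1.875 × 10^20 J/m³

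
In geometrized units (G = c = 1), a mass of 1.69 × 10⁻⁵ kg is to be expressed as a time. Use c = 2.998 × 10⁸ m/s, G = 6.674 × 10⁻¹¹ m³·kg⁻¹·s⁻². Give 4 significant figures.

Mass → time via G/c³.
1.69 × 10⁻⁵ kg × (G/c³) = 4.186 × 10⁻⁴¹ s

4.186 × 10⁻⁴¹ s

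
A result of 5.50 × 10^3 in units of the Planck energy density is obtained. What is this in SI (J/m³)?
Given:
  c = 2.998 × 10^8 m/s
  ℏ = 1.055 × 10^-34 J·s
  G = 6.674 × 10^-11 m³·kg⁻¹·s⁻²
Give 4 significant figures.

One Planck energy density: u_P = c⁷/(ℏG²) = 4.632 × 10^113 J/m³.
5.50 × 10^3 × 4.632 × 10^113 J/m³ = 2.548 × 10^117 J/m³

2.548 × 10^117 J/m³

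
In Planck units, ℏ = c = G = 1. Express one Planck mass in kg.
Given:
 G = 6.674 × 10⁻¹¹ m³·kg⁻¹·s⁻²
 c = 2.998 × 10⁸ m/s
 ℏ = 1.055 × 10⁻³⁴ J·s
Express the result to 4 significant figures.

2.177 × 10⁻⁸ kg

The unique combination of the constants set to 1 with dimensions of mass is m_P = √(ℏc/G).
  = √(4.739 × 10⁻¹⁶)
  = 2.177 × 10⁻⁸ kg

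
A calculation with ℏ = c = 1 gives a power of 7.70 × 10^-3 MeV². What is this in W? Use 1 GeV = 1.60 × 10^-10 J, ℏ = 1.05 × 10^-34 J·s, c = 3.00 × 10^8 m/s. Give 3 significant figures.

Power is [E]/[T] = [E]²/ℏ.
1 GeV² → 1/ℏ × (1 GeV in J)² = 2.44 × 10^14 W.
Convert the energy scale: 7.70 × 10^-3 MeV² = 7.70 × 10^-9 GeV².
Result: 7.70 × 10^-9 × 2.44 × 10^14 = 1.88 × 10^6 W.

1.88 × 10^6 W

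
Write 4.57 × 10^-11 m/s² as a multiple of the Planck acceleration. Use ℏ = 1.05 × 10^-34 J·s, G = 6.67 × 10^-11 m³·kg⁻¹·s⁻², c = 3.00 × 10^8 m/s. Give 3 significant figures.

Planck acceleration: a_P = √(c⁷/(ℏG)) = 5.59 × 10^51 m/s².
4.57 × 10^-11 / 5.59 × 10^51 = 8.18 × 10^-63

8.18 × 10^-63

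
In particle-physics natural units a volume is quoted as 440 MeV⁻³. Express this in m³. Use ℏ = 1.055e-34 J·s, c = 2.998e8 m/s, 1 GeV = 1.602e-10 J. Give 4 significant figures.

Volume is [L]³ = [E]⁻³·(ℏc)³.
1 GeV⁻³ → (ℏc)³ × (1 GeV in J)⁻³ = 7.696e-48 m³.
Convert the energy scale: 440 MeV⁻³ = 4.40e11 GeV⁻³.
Result: 4.40e11 × 7.696e-48 = 3.386e-36 m³.

3.386e-36 m³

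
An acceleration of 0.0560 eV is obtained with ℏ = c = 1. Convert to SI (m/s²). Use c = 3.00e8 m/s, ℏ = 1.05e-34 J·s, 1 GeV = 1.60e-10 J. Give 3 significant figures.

Acceleration is [L]/[T]² = c·[E]/ℏ.
1 GeV → c/ℏ × (1 GeV in J) = 4.57e32 m/s².
Convert the energy scale: 0.0560 eV = 5.60e-11 GeV.
Result: 5.60e-11 × 4.57e32 = 2.56e22 m/s².

2.56e22 m/s²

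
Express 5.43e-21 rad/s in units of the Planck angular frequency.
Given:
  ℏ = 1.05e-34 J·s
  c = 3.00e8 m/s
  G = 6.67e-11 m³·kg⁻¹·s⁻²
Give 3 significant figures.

Planck angular frequency: ω_P = √(c⁵/(ℏG)) = 1.86e43 rad/s.
5.43e-21 / 1.86e43 = 2.92e-64

2.92e-64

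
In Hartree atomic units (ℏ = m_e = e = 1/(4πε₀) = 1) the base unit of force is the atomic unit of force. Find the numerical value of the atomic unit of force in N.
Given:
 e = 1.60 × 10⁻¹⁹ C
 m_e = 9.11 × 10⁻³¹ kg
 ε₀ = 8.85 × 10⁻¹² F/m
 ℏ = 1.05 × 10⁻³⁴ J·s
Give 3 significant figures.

8.33 × 10⁻⁸ N

F_au = E_h/a₀ = m_e²e⁶/((4πε₀)³ℏ⁴)
E_h = 4.38 × 10⁻¹⁸ J
a₀ = 5.26 × 10⁻¹¹ m
E_h/a₀ = 8.33 × 10⁻⁸ N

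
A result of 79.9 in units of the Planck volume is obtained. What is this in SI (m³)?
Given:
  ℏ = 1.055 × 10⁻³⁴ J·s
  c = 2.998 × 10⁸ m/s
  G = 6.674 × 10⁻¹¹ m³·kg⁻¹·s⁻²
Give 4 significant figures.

One Planck volume: V_P = (ℏG/c³)^(3/2) = 4.224 × 10⁻¹⁰⁵ m³.
79.9 × 4.224 × 10⁻¹⁰⁵ m³ = 3.375 × 10⁻¹⁰³ m³

3.375 × 10⁻¹⁰³ m³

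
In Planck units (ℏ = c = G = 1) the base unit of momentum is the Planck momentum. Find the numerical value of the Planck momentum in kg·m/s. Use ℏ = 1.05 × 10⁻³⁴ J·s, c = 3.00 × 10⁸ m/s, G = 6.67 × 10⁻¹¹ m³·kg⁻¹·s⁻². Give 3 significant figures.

6.52 kg·m/s

p_P = √(ℏc³/G)
  = √(42.5)
  = 6.52 kg·m/s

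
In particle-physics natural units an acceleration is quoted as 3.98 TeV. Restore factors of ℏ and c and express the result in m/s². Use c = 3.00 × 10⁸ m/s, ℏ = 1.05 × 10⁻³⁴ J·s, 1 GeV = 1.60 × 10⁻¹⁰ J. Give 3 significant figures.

Acceleration is [L]/[T]² = c·[E]/ℏ.
1 GeV → c/ℏ × (1 GeV in J) = 4.57 × 10³² m/s².
Convert the energy scale: 3.98 TeV = 3.98 × 10³ GeV.
Result: 3.98 × 10³ × 4.57 × 10³² = 1.82 × 10³⁶ m/s².

1.82 × 10³⁶ m/s²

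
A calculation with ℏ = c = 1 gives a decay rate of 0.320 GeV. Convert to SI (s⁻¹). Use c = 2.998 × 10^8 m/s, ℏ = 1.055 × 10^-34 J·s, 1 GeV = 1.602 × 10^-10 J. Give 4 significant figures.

A rate is [E]/ℏ; divide by ℏ.
1 GeV → 1/ℏ × (1 GeV in J) = 1.518 × 10^24 s⁻¹.
Result: 0.320 × 1.518 × 10^24 = 4.859 × 10^23 s⁻¹.

4.859 × 10^23 s⁻¹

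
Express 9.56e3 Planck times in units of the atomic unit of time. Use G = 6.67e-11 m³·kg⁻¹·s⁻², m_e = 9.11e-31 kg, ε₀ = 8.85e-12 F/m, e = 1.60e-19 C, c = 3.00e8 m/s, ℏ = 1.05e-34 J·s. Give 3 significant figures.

Planck time: t_P = √(ℏG/c⁵) = 5.37e-44 s
atomic unit of time: τ_au = (4πε₀)²ℏ³/(m_e e⁴) = 2.40e-17 s
9.56e3 × 5.37e-44 / 2.40e-17 = 2.14e-23

2.14e-23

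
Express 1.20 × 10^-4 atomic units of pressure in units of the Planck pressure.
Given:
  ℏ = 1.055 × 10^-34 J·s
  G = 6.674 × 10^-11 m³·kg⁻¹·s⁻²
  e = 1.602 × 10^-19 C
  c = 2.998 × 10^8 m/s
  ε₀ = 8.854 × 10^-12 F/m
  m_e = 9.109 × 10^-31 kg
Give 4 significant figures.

7.588 × 10^-105

atomic unit of pressure: P_au = E_h/a₀³ = m_e⁴e¹⁰/((4πε₀)⁵ℏ⁸) = 2.929 × 10^13 Pa
Planck pressure: p_P = c⁷/(ℏG²) = 4.632 × 10^113 Pa
1.20 × 10^-4 × 2.929 × 10^13 / 4.632 × 10^113 = 7.588 × 10^-105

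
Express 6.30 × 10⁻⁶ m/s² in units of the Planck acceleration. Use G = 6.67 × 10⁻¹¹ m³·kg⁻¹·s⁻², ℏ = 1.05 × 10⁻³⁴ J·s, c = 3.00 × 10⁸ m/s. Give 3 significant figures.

1.13 × 10⁻⁵⁷

Planck acceleration: a_P = √(c⁷/(ℏG)) = 5.59 × 10⁵¹ m/s².
6.30 × 10⁻⁶ / 5.59 × 10⁵¹ = 1.13 × 10⁻⁵⁷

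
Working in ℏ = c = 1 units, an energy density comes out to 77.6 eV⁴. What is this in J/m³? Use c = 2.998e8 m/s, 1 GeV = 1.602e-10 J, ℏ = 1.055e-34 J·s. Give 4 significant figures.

1.615e3 J/m³

[E]/[L]³ = [E]⁴/(ℏc)³; restore (ℏc)⁻³.
1 GeV⁴ → 1/(ℏc)³ × (1 GeV in J)⁴ = 2.082e37 J/m³.
Convert the energy scale: 77.6 eV⁴ = 7.76e-35 GeV⁴.
Result: 7.76e-35 × 2.082e37 = 1.615e3 J/m³.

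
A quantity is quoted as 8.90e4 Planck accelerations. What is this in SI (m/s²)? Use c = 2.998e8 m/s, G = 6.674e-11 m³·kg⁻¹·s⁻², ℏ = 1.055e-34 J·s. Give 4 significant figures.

One Planck acceleration: a_P = √(c⁷/(ℏG)) = 5.560e51 m/s².
8.90e4 × 5.560e51 m/s² = 4.949e56 m/s²

4.949e56 m/s²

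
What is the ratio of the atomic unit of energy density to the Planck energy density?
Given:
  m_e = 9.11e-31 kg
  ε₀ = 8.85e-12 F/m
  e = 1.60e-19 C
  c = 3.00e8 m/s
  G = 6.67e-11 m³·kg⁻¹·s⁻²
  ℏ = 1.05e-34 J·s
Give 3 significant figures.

6.44e-101

atomic unit of energy density: u_au = E_h/a₀³ = m_e⁴e¹⁰/((4πε₀)⁵ℏ⁸) = 3.01e13 J/m³
Planck energy density: u_P = c⁷/(ℏG²) = 4.68e113 J/m³
ratio = 3.01e13 / 4.68e113 = 6.44e-101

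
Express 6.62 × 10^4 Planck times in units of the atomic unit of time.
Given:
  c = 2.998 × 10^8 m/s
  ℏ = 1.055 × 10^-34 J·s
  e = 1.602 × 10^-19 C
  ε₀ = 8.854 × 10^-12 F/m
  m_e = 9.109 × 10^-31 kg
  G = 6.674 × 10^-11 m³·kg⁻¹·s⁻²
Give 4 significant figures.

Planck time: t_P = √(ℏG/c⁵) = 5.392 × 10^-44 s
atomic unit of time: τ_au = (4πε₀)²ℏ³/(m_e e⁴) = 2.423 × 10^-17 s
6.62 × 10^4 × 5.392 × 10^-44 / 2.423 × 10^-17 = 1.473 × 10^-22

1.473 × 10^-22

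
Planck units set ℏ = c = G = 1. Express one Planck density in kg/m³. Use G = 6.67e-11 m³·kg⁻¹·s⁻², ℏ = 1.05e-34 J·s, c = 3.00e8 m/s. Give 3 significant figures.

5.20e96 kg/m³

From ℏ = c = G = 1 the density scale is ρ_P = c⁵/(ℏG²).
  = 2.43e42 / 4.67e-55
  = 5.20e96 kg/m³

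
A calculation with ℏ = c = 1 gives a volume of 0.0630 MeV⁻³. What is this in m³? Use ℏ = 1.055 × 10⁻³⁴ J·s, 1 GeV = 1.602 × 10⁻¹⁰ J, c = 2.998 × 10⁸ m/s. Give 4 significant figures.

Volume is [L]³ = [E]⁻³·(ℏc)³.
1 GeV⁻³ → (ℏc)³ × (1 GeV in J)⁻³ = 7.696 × 10⁻⁴⁸ m³.
Convert the energy scale: 0.0630 MeV⁻³ = 6.30 × 10⁷ GeV⁻³.
Result: 6.30 × 10⁷ × 7.696 × 10⁻⁴⁸ = 4.848 × 10⁻⁴⁰ m³.

4.848 × 10⁻⁴⁰ m³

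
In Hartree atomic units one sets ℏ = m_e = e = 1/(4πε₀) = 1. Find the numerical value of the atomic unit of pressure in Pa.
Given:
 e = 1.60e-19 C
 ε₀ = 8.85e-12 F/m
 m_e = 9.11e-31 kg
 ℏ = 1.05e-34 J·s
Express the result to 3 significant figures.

P_au = E_h/a₀³ = m_e⁴e¹⁰/((4πε₀)⁵ℏ⁸)
E_h = 4.38e-18 J
a₀ = 5.26e-11 m
E_h/a₀³ = 3.01e13 Pa

3.01e13 Pa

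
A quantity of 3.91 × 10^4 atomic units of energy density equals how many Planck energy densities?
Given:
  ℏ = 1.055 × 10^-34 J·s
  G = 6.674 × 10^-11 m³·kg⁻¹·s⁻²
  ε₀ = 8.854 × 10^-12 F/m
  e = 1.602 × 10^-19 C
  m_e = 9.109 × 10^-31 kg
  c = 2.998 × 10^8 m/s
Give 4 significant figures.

2.472 × 10^-96

atomic unit of energy density: u_au = E_h/a₀³ = m_e⁴e¹⁰/((4πε₀)⁵ℏ⁸) = 2.929 × 10^13 J/m³
Planck energy density: u_P = c⁷/(ℏG²) = 4.632 × 10^113 J/m³
3.91 × 10^4 × 2.929 × 10^13 / 4.632 × 10^113 = 2.472 × 10^-96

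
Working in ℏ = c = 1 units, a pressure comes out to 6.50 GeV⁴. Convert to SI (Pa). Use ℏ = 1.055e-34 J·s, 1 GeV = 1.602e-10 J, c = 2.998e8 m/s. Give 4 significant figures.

Pressure is [E]/[L]³ = [E]⁴/(ℏc)³.
1 GeV⁴ → 1/(ℏc)³ × (1 GeV in J)⁴ = 2.082e37 Pa.
Result: 6.50 × 2.082e37 = 1.353e38 Pa.

1.353e38 Pa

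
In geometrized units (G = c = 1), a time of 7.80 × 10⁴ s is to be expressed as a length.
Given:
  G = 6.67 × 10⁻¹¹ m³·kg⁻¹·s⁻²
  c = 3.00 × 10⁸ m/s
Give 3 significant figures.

Time → length via c.
7.80 × 10⁴ s × (c) = 2.34 × 10¹³ m

2.34 × 10¹³ m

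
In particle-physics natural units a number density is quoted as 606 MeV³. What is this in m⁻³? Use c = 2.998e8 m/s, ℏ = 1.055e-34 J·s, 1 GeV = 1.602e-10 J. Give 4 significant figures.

7.874e40 m⁻³

Number density is [L]⁻³ = [E]³/(ℏc)³.
1 GeV³ → 1/(ℏc)³ × (1 GeV in J)³ = 1.299e47 m⁻³.
Convert the energy scale: 606 MeV³ = 6.06e-7 GeV³.
Result: 6.06e-7 × 1.299e47 = 7.874e40 m⁻³.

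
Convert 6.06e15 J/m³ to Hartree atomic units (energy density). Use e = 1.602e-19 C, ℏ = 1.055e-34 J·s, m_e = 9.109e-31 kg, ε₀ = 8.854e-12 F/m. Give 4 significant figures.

atomic unit of energy density: u_au = E_h/a₀³ = m_e⁴e¹⁰/((4πε₀)⁵ℏ⁸) = 2.929e13 J/m³.
6.06e15 / 2.929e13 = 206.9

206.9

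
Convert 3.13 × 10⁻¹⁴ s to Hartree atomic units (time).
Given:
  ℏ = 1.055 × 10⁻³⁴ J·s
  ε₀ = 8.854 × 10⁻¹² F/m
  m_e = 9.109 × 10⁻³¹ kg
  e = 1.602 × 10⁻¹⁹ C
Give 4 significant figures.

atomic unit of time: τ_au = (4πε₀)²ℏ³/(m_e e⁴) = 2.423 × 10⁻¹⁷ s.
3.13 × 10⁻¹⁴ / 2.423 × 10⁻¹⁷ = 1.292 × 10³

1.292 × 10³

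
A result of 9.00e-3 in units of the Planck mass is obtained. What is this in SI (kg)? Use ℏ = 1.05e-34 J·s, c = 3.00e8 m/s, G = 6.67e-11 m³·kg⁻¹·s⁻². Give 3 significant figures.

1.96e-10 kg

One Planck mass: m_P = √(ℏc/G) = 2.17e-8 kg.
9.00e-3 × 2.17e-8 kg = 1.96e-10 kg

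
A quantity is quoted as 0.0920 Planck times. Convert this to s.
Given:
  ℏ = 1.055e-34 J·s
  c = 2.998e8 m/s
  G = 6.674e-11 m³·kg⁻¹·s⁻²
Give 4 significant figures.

4.961e-45 s

One Planck time: t_P = √(ℏG/c⁵) = 5.392e-44 s.
0.0920 × 5.392e-44 s = 4.961e-45 s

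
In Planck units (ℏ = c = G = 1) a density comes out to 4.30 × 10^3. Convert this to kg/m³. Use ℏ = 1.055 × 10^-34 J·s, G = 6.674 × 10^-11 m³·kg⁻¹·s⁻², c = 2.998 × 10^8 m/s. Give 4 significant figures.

One Planck density: ρ_P = c⁵/(ℏG²) = 5.154 × 10^96 kg/m³.
4.30 × 10^3 × 5.154 × 10^96 kg/m³ = 2.216 × 10^100 kg/m³

2.216 × 10^100 kg/m³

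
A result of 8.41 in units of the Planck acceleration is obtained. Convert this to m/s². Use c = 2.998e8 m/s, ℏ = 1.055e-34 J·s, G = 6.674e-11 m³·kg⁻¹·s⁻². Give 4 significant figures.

4.676e52 m/s²

One Planck acceleration: a_P = √(c⁷/(ℏG)) = 5.560e51 m/s².
8.41 × 5.560e51 m/s² = 4.676e52 m/s²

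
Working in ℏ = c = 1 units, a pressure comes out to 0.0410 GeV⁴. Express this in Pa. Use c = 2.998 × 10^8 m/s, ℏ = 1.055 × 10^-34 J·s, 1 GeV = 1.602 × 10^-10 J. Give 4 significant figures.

8.535 × 10^35 Pa

Pressure is [E]/[L]³ = [E]⁴/(ℏc)³.
1 GeV⁴ → 1/(ℏc)³ × (1 GeV in J)⁴ = 2.082 × 10^37 Pa.
Result: 0.0410 × 2.082 × 10^37 = 8.535 × 10^35 Pa.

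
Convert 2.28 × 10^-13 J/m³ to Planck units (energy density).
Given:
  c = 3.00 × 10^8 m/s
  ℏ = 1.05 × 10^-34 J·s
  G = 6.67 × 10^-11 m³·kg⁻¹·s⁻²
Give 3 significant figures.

4.87 × 10^-127

Planck energy density: u_P = c⁷/(ℏG²) = 4.68 × 10^113 J/m³.
2.28 × 10^-13 / 4.68 × 10^113 = 4.87 × 10^-127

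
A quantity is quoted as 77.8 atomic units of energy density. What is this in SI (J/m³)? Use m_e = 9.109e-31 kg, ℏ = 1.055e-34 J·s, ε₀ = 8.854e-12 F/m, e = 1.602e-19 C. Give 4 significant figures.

One atomic unit of energy density: u_au = E_h/a₀³ = m_e⁴e¹⁰/((4πε₀)⁵ℏ⁸) = 2.929e13 J/m³.
77.8 × 2.929e13 J/m³ = 2.279e15 J/m³

2.279e15 J/m³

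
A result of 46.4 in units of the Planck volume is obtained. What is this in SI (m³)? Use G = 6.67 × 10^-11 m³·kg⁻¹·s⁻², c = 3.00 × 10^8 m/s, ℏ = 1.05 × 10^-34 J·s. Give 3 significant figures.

One Planck volume: V_P = (ℏG/c³)^(3/2) = 4.18 × 10^-105 m³.
46.4 × 4.18 × 10^-105 m³ = 1.94 × 10^-103 m³

1.94 × 10^-103 m³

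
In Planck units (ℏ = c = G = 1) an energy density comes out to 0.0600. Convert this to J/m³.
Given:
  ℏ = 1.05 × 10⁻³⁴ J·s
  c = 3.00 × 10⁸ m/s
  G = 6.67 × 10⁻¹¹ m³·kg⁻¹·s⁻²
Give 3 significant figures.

One Planck energy density: u_P = c⁷/(ℏG²) = 4.68 × 10¹¹³ J/m³.
0.0600 × 4.68 × 10¹¹³ J/m³ = 2.81 × 10¹¹² J/m³

2.81 × 10¹¹² J/m³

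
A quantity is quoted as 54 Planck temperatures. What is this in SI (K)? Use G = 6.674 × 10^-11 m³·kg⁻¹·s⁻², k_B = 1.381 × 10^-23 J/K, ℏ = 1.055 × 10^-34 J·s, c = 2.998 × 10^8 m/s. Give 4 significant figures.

7.651 × 10^33 K

One Planck temperature: T_P = √(ℏc⁵/G) / k_B = 1.417 × 10^32 K.
54 × 1.417 × 10^32 K = 7.651 × 10^33 K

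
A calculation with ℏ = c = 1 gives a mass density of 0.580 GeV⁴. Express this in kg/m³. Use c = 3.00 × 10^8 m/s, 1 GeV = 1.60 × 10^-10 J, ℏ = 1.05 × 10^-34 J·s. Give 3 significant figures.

1.35 × 10^20 kg/m³

Mass density is [E]/(c²[L]³) = [E]⁴/(ℏ³c⁵).
1 GeV⁴ → 1/(ℏ³c⁵) × (1 GeV in J)⁴ = 2.33 × 10^20 kg/m³.
Result: 0.580 × 2.33 × 10^20 = 1.35 × 10^20 kg/m³.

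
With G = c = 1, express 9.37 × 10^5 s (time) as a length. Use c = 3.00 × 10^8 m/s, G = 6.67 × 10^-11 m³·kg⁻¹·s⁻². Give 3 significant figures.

2.81 × 10^14 m

Time → length via c.
9.37 × 10^5 s × (c) = 2.81 × 10^14 m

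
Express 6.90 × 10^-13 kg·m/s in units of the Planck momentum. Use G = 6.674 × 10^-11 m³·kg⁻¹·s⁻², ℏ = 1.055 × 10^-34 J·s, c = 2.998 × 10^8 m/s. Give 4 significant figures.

1.057 × 10^-13

Planck momentum: p_P = √(ℏc³/G) = 6.527 kg·m/s.
6.90 × 10^-13 / 6.527 = 1.057 × 10^-13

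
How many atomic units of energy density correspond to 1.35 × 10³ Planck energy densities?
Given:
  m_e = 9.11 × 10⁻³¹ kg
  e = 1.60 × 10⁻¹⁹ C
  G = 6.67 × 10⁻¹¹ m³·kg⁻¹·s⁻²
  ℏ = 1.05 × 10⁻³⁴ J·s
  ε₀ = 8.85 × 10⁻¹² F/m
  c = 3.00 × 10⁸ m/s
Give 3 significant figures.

Planck energy density: u_P = c⁷/(ℏG²) = 4.68 × 10¹¹³ J/m³
atomic unit of energy density: u_au = E_h/a₀³ = m_e⁴e¹⁰/((4πε₀)⁵ℏ⁸) = 3.01 × 10¹³ J/m³
1.35 × 10³ × 4.68 × 10¹¹³ / 3.01 × 10¹³ = 2.10 × 10¹⁰³

2.10 × 10¹⁰³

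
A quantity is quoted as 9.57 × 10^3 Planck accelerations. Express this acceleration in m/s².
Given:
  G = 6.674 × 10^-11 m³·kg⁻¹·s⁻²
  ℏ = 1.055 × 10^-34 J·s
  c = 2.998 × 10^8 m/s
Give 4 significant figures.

5.321 × 10^55 m/s²

One Planck acceleration: a_P = √(c⁷/(ℏG)) = 5.560 × 10^51 m/s².
9.57 × 10^3 × 5.560 × 10^51 m/s² = 5.321 × 10^55 m/s²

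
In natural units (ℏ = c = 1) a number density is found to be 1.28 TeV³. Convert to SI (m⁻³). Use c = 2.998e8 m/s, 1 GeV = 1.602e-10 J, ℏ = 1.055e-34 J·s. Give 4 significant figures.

1.663e56 m⁻³

Number density is [L]⁻³ = [E]³/(ℏc)³.
1 GeV³ → 1/(ℏc)³ × (1 GeV in J)³ = 1.299e47 m⁻³.
Convert the energy scale: 1.28 TeV³ = 1.28e9 GeV³.
Result: 1.28e9 × 1.299e47 = 1.663e56 m⁻³.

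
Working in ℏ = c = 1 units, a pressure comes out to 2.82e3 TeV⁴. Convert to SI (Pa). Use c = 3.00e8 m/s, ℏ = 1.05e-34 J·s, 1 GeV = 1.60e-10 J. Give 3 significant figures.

Pressure is [E]/[L]³ = [E]⁴/(ℏc)³.
1 GeV⁴ → 1/(ℏc)³ × (1 GeV in J)⁴ = 2.10e37 Pa.
Convert the energy scale: 2.82e3 TeV⁴ = 2.82e15 GeV⁴.
Result: 2.82e15 × 2.10e37 = 5.91e52 Pa.

5.91e52 Pa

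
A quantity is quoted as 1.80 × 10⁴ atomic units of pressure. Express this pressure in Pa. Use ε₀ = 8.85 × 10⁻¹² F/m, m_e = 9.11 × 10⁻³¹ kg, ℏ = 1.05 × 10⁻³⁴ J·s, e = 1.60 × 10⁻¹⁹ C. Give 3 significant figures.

One atomic unit of pressure: P_au = E_h/a₀³ = m_e⁴e¹⁰/((4πε₀)⁵ℏ⁸) = 3.01 × 10¹³ Pa.
1.80 × 10⁴ × 3.01 × 10¹³ Pa = 5.42 × 10¹⁷ Pa

5.42 × 10¹⁷ Pa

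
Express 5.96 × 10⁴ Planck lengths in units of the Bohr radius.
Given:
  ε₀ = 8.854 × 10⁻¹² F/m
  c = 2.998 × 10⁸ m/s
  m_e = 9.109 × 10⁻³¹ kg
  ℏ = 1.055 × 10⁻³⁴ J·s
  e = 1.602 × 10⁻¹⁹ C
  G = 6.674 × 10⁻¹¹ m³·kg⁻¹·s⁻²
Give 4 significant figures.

Planck length: ℓ_P = √(ℏG/c³) = 1.616 × 10⁻³⁵ m
Bohr radius: a₀ = 4πε₀ℏ²/(m_e e²) = 5.297 × 10⁻¹¹ m
5.96 × 10⁴ × 1.616 × 10⁻³⁵ / 5.297 × 10⁻¹¹ = 1.819 × 10⁻²⁰

1.819 × 10⁻²⁰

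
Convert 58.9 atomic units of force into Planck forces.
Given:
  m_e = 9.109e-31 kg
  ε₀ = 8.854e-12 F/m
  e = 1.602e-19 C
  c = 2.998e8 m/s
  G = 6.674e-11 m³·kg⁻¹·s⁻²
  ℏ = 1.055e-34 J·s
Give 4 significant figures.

atomic unit of force: F_au = E_h/a₀ = m_e²e⁶/((4πε₀)³ℏ⁴) = 8.220e-8 N
Planck force: F_P = c⁴/G = 1.210e44 N
58.9 × 8.220e-8 / 1.210e44 = 4.000e-50

4.000e-50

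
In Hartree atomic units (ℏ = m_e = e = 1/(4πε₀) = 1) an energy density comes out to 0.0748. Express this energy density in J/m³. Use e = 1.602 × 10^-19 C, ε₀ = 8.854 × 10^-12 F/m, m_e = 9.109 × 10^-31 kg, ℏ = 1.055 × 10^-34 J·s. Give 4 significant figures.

One atomic unit of energy density: u_au = E_h/a₀³ = m_e⁴e¹⁰/((4πε₀)⁵ℏ⁸) = 2.929 × 10^13 J/m³.
0.0748 × 2.929 × 10^13 J/m³ = 2.191 × 10^12 J/m³

2.191 × 10^12 J/m³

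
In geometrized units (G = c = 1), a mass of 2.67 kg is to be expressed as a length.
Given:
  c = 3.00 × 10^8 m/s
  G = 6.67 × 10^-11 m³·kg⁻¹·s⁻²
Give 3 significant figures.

1.98 × 10^-27 m

In G = c = 1 units mass has dimensions of length; the conversion factor is G/c².
2.67 kg × (G/c²) = 1.98 × 10^-27 m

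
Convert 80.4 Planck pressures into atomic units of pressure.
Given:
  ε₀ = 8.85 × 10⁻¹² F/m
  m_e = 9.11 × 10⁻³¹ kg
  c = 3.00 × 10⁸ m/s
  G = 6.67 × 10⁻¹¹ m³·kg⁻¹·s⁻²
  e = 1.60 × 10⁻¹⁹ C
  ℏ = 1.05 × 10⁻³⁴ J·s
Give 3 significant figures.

Planck pressure: p_P = c⁷/(ℏG²) = 4.68 × 10¹¹³ Pa
atomic unit of pressure: P_au = E_h/a₀³ = m_e⁴e¹⁰/((4πε₀)⁵ℏ⁸) = 3.01 × 10¹³ Pa
80.4 × 4.68 × 10¹¹³ / 3.01 × 10¹³ = 1.25 × 10¹⁰²

1.25 × 10¹⁰²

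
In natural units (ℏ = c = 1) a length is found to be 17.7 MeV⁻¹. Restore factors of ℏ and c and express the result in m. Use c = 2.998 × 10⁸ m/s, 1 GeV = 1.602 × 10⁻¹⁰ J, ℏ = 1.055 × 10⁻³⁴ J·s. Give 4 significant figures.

A length is [E]⁻¹ in ℏ=c=1; restore one factor of ℏc.
1 GeV⁻¹ → ℏc × (1 GeV in J)⁻¹ = 1.974 × 10⁻¹⁶ m.
Convert the energy scale: 17.7 MeV⁻¹ = 1.77 × 10⁴ GeV⁻¹.
Result: 1.77 × 10⁴ × 1.974 × 10⁻¹⁶ = 3.495 × 10⁻¹² m.

3.495 × 10⁻¹² m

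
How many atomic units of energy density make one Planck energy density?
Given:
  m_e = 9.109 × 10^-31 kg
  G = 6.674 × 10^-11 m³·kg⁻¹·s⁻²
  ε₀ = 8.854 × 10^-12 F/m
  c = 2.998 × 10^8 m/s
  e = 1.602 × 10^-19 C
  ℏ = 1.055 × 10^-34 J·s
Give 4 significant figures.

Planck energy density: u_P = c⁷/(ℏG²) = 4.632 × 10^113 J/m³
atomic unit of energy density: u_au = E_h/a₀³ = m_e⁴e¹⁰/((4πε₀)⁵ℏ⁸) = 2.929 × 10^13 J/m³
ratio = 4.632 × 10^113 / 2.929 × 10^13 = 1.581 × 10^100

1.581 × 10^100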